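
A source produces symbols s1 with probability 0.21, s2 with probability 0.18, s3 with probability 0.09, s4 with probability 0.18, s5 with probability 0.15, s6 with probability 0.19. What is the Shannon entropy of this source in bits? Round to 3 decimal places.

2.542 bits

H = −Σ pᵢ log₂ pᵢ.
−0.21·log₂(0.21) = 0.4728
−0.18·log₂(0.18) = 0.4453
−0.09·log₂(0.09) = 0.3127
−0.18·log₂(0.18) = 0.4453
−0.15·log₂(0.15) = 0.4105
−0.19·log₂(0.19) = 0.4552
Sum ≈ 2.5419 → 2.542 bits.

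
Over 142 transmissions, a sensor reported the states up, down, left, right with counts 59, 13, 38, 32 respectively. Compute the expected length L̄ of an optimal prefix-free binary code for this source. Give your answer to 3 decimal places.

1.901 bits/symbol

Probabilities are the counts divided by 142.
Repeatedly combine the two least-probable nodes; the expected code length is the sum of the merged weights.
merge 13/142 + 16/71 → 45/142
merge 19/71 + 45/142 → 83/142
merge 59/142 + 83/142 → 1
L = 45/142 + 83/142 + 1 = 135/71 ≈ 1.901 bits/symbol.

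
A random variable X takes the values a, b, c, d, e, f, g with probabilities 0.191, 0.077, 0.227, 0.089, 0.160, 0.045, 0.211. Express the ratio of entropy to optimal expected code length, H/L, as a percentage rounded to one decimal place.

Entropy H = −Σ p log₂ p ≈ 2.6352 bits.
Huffman merges: 9/200+77/1000→61/500; 89/1000+61/500→211/1000; 4/25+191/1000→351/1000; 211/1000+211/1000→211/500; 227/1000+351/1000→289/500; 211/500+289/500→1. L = 671/250 ≈ 2.6840.
Efficiency = H/L = 2.6352/2.6840 = 98.2%.

98.2%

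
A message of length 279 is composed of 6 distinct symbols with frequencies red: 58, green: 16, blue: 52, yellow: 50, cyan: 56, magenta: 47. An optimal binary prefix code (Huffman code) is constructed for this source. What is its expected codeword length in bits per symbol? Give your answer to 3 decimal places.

2.591 bits/symbol

Probabilities are the counts divided by 279.
Repeatedly combine the two least-probable nodes; the expected code length is the sum of the merged weights.
merge 16/279 + 47/279 → 7/31
merge 50/279 + 52/279 → 34/93
merge 56/279 + 58/279 → 38/93
merge 7/31 + 34/93 → 55/93
merge 38/93 + 55/93 → 1
L = 7/31 + 34/93 + 38/93 + 55/93 + 1 = 241/93 ≈ 2.591 bits/symbol.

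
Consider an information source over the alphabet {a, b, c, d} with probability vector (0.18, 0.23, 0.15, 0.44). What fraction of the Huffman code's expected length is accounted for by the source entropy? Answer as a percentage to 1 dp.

98.7%

Entropy H = −Σ p log₂ p ≈ 1.8647 bits.
Huffman merges: 3/20+9/50→33/100; 23/100+33/100→14/25; 11/25+14/25→1. L = 189/100 ≈ 1.8900.
Efficiency = H/L = 1.8647/1.8900 = 98.7%.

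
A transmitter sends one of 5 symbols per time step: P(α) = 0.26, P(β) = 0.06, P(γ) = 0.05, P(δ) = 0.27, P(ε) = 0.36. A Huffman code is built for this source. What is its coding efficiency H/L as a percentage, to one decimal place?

Entropy H = −Σ p log₂ p ≈ 2.0056 bits.
Huffman merges: 1/20+3/50→11/100; 11/100+13/50→37/100; 27/100+9/25→63/100; 37/100+63/100→1. L = 211/100 ≈ 2.1100.
Efficiency = H/L = 2.0056/2.1100 = 95.1%.

95.1%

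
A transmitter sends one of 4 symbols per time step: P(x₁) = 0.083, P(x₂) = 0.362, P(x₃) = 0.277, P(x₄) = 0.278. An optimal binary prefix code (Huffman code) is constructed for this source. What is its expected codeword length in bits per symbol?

1.998 bits/symbol

Repeatedly combine the two least-probable nodes; the expected code length is the sum of the merged weights.
merge 83/1000 + 277/1000 → 9/25
merge 139/500 + 9/25 → 319/500
merge 181/500 + 319/500 → 1
L = 9/25 + 319/500 + 1 = 999/500 = 1.998 bits/symbol.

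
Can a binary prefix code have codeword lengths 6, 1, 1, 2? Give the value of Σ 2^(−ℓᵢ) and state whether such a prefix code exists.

With common denominator 2^6 = 64: Σ 2^(−ℓᵢ) = 1/64 + 32/64 + 32/64 + 16/64 = 81/64 = 1.265625.
Kraft's inequality requires Σ ≤ 1; here Σ = 1.265625 > 1, so no such prefix code exists.

1.265625; no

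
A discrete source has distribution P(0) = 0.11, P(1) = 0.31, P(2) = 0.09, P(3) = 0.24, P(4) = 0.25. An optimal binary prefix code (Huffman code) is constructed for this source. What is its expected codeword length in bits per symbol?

Repeatedly combine the two least-probable nodes; the expected code length is the sum of the merged weights.
merge 9/100 + 11/100 → 1/5
merge 1/5 + 6/25 → 11/25
merge 1/4 + 31/100 → 14/25
merge 11/25 + 14/25 → 1
L = 1/5 + 11/25 + 14/25 + 1 = 11/5 = 2.2 bits/symbol.

2.2 bits/symbol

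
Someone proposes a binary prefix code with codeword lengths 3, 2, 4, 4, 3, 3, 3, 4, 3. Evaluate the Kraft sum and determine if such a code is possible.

1.0625; no

With common denominator 2^4 = 16: Σ 2^(−ℓᵢ) = 2/16 + 4/16 + 1/16 + 1/16 + 2/16 + 2/16 + 2/16 + 1/16 + 2/16 = 17/16 = 1.0625.
Kraft's inequality requires Σ ≤ 1; here Σ = 1.0625 > 1, so no such prefix code exists.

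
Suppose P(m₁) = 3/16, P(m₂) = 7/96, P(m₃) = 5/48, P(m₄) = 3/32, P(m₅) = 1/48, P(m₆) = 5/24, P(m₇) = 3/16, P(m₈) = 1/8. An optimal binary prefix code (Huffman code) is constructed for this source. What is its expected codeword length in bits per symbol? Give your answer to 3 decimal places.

2.885 bits/symbol

Repeatedly combine the two least-probable nodes; the expected code length is the sum of the merged weights.
merge 1/48 + 7/96 → 3/32
merge 3/32 + 3/32 → 3/16
merge 5/48 + 1/8 → 11/48
merge 3/16 + 3/16 → 3/8
merge 3/16 + 5/24 → 19/48
merge 11/48 + 3/8 → 29/48
merge 19/48 + 29/48 → 1
L = 3/32 + 3/16 + 11/48 + 3/8 + 19/48 + 29/48 + 1 = 277/96 ≈ 2.885 bits/symbol.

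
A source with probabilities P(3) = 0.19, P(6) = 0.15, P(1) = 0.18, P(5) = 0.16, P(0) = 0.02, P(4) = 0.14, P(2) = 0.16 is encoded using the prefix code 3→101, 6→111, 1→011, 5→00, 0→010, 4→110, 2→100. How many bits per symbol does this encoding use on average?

2.84 bits/symbol

L̄ = Σ pᵢ·ℓᵢ = 0.19·3 + 0.15·3 + 0.18·3 + 0.16·2 + 0.02·3 + 0.14·3 + 0.16·3 = 2.84 bits/symbol.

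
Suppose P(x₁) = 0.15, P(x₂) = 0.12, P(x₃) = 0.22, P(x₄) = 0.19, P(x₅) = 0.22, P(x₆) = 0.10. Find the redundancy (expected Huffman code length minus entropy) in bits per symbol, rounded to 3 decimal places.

Entropy H = −Σ p log₂ p ≈ 2.5262 bits.
Huffman merges: 1/10+3/25→11/50; 3/20+19/100→17/50; 11/50+11/50→11/25; 11/50+17/50→14/25; 11/25+14/25→1. L = 64/25 ≈ 2.5600.
L − H = 2.5600 − 2.5262 = 0.034 bits.

0.034 bits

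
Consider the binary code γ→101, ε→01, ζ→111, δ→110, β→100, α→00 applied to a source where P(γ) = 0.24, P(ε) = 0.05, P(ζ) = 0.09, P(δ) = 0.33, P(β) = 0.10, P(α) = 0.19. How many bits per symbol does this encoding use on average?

2.76 bits/symbol

L̄ = Σ pᵢ·ℓᵢ = 0.24·3 + 0.05·2 + 0.09·3 + 0.33·3 + 0.10·3 + 0.19·2 = 2.76 bits/symbol.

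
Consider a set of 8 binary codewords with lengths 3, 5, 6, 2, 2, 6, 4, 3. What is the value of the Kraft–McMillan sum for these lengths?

0.875

With common denominator 2^6 = 64: Σ 2^(−ℓᵢ) = 8/64 + 2/64 + 1/64 + 16/64 + 16/64 + 1/64 + 4/64 + 8/64 = 56/64 = 0.875.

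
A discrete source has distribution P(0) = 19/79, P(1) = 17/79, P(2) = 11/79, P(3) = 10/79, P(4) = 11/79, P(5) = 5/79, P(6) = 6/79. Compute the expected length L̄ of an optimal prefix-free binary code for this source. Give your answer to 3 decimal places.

2.684 bits/symbol

Repeatedly combine the two least-probable nodes; the expected code length is the sum of the merged weights.
merge 5/79 + 6/79 → 11/79
merge 10/79 + 11/79 → 21/79
merge 11/79 + 11/79 → 22/79
merge 17/79 + 19/79 → 36/79
merge 21/79 + 22/79 → 43/79
merge 36/79 + 43/79 → 1
L = 11/79 + 21/79 + 22/79 + 36/79 + 43/79 + 1 = 212/79 ≈ 2.684 bits/symbol.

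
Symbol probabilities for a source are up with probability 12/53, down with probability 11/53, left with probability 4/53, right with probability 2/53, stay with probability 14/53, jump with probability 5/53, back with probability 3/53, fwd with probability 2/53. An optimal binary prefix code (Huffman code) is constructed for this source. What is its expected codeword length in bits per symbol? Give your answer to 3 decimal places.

2.679 bits/symbol

Repeatedly combine the two least-probable nodes; the expected code length is the sum of the merged weights.
merge 2/53 + 2/53 → 4/53
merge 3/53 + 4/53 → 7/53
merge 4/53 + 5/53 → 9/53
merge 7/53 + 9/53 → 16/53
merge 11/53 + 12/53 → 23/53
merge 14/53 + 16/53 → 30/53
merge 23/53 + 30/53 → 1
L = 4/53 + 7/53 + 9/53 + 16/53 + 23/53 + 30/53 + 1 = 142/53 ≈ 2.679 bits/symbol.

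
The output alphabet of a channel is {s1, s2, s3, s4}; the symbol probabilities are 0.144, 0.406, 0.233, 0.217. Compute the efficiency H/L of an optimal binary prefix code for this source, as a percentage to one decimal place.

Entropy H = −Σ p log₂ p ≈ 1.8986 bits.
Huffman merges: 18/125+217/1000→361/1000; 233/1000+361/1000→297/500; 203/500+297/500→1. L = 391/200 ≈ 1.9550.
Efficiency = H/L = 1.8986/1.9550 = 97.1%.

97.1%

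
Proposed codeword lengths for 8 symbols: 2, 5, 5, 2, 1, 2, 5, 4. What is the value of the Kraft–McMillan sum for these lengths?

1.40625

With common denominator 2^5 = 32: Σ 2^(−ℓᵢ) = 8/32 + 1/32 + 1/32 + 8/32 + 16/32 + 8/32 + 1/32 + 2/32 = 45/32 = 1.40625.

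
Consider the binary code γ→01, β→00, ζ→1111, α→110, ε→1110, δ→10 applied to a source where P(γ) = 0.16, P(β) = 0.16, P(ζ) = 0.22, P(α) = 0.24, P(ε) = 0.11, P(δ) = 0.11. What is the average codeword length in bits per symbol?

2.9 bits/symbol

L̄ = Σ pᵢ·ℓᵢ = 0.16·2 + 0.16·2 + 0.22·4 + 0.24·3 + 0.11·4 + 0.11·2 = 2.9 bits/symbol.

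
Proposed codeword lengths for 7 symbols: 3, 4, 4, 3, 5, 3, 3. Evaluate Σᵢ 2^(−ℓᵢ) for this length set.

0.65625

With common denominator 2^5 = 32: Σ 2^(−ℓᵢ) = 4/32 + 2/32 + 2/32 + 4/32 + 1/32 + 4/32 + 4/32 = 21/32 = 0.65625.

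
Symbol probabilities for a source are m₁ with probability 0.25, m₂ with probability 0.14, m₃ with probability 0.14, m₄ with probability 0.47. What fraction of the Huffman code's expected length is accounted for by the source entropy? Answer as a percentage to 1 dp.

Entropy H = −Σ p log₂ p ≈ 1.8062 bits.
Huffman merges: 7/50+7/50→7/25; 1/4+7/25→53/100; 47/100+53/100→1. L = 181/100 ≈ 1.8100.
Efficiency = H/L = 1.8062/1.8100 = 99.8%.

99.8%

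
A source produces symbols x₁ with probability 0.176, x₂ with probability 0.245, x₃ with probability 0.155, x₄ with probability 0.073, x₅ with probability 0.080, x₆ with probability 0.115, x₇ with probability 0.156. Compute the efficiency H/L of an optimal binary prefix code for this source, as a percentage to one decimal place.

98.8%

Entropy H = −Σ p log₂ p ≈ 2.6993 bits.
Huffman merges: 73/1000+2/25→153/1000; 23/200+153/1000→67/250; 31/200+39/250→311/1000; 22/125+49/200→421/1000; 67/250+311/1000→579/1000; 421/1000+579/1000→1. L = 683/250 ≈ 2.7320.
Efficiency = H/L = 2.6993/2.7320 = 98.8%.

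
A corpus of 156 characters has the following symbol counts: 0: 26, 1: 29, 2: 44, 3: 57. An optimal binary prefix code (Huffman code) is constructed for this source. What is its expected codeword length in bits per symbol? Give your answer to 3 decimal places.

Probabilities are the counts divided by 156.
Repeatedly combine the two least-probable nodes; the expected code length is the sum of the merged weights.
merge 1/6 + 29/156 → 55/156
merge 11/39 + 55/156 → 33/52
merge 19/52 + 33/52 → 1
L = 55/156 + 33/52 + 1 = 155/78 ≈ 1.987 bits/symbol.

1.987 bits/symbol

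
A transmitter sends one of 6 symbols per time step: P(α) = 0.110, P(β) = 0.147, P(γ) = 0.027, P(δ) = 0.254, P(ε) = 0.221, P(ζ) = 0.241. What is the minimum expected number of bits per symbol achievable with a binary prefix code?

2.421 bits/symbol

Repeatedly combine the two least-probable nodes; the expected code length is the sum of the merged weights.
merge 27/1000 + 11/100 → 137/1000
merge 137/1000 + 147/1000 → 71/250
merge 221/1000 + 241/1000 → 231/500
merge 127/500 + 71/250 → 269/500
merge 231/500 + 269/500 → 1
L = 137/1000 + 71/250 + 231/500 + 269/500 + 1 = 2421/1000 = 2.421 bits/symbol.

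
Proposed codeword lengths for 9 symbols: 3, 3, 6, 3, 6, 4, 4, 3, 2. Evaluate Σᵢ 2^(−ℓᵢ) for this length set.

With common denominator 2^6 = 64: Σ 2^(−ℓᵢ) = 8/64 + 8/64 + 1/64 + 8/64 + 1/64 + 4/64 + 4/64 + 8/64 + 16/64 = 58/64 = 0.90625.

0.90625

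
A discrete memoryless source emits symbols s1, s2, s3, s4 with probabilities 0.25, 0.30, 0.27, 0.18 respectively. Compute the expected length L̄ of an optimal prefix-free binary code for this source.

2 bits/symbol

Repeatedly combine the two least-probable nodes; the expected code length is the sum of the merged weights.
merge 9/50 + 1/4 → 43/100
merge 27/100 + 3/10 → 57/100
merge 43/100 + 57/100 → 1
L = 43/100 + 57/100 + 1 = 2 bits/symbol.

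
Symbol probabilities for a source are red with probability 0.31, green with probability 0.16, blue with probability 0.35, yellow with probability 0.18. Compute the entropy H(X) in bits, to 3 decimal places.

1.922 bits

H = −Σ pᵢ log₂ pᵢ.
−0.31·log₂(0.31) = 0.5238
−0.16·log₂(0.16) = 0.4230
−0.35·log₂(0.35) = 0.5301
−0.18·log₂(0.18) = 0.4453
Sum ≈ 1.9222 → 1.922 bits.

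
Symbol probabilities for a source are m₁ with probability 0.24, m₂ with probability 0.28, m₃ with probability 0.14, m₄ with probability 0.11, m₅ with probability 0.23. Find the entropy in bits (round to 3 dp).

H = −Σ pᵢ log₂ pᵢ.
−0.24·log₂(0.24) = 0.4941
−0.28·log₂(0.28) = 0.5142
−0.14·log₂(0.14) = 0.3971
−0.11·log₂(0.11) = 0.3503
−0.23·log₂(0.23) = 0.4877
Sum ≈ 2.2434 → 2.243 bits.

2.243 bits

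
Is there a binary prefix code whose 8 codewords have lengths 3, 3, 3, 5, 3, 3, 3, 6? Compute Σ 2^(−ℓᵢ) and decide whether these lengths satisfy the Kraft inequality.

0.796875; yes

With common denominator 2^6 = 64: Σ 2^(−ℓᵢ) = 8/64 + 8/64 + 8/64 + 2/64 + 8/64 + 8/64 + 8/64 + 1/64 = 51/64 = 0.796875.
Kraft's inequality requires Σ ≤ 1; here Σ = 0.796875 ≤ 1, so such a prefix code exists.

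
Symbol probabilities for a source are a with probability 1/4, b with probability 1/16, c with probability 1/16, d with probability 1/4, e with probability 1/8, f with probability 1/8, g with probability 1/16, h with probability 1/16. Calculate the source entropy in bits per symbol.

Each probability is a power of 1/2, so log₂(1/p) is an integer.
H = Σ p·log₂(1/p) = 1/4·2 + 1/16·4 + 1/16·4 + 1/4·2 + 1/8·3 + 1/8·3 + 1/16·4 + 1/16·4 = 2.75 bits.

2.75 bits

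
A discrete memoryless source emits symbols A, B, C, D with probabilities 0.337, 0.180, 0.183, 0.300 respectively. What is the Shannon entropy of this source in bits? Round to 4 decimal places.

H = −Σ pᵢ log₂ pᵢ.
−0.337·log₂(0.337) = 0.5288
−0.180·log₂(0.180) = 0.4453
−0.183·log₂(0.183) = 0.4484
−0.300·log₂(0.300) = 0.5211
Sum ≈ 1.9436 → 1.9436 bits.

1.9436 bits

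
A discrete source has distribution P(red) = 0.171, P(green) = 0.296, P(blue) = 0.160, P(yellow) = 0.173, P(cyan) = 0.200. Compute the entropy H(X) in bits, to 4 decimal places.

2.2809 bits

H = −Σ pᵢ log₂ pᵢ.
−0.171·log₂(0.171) = 0.4357
−0.296·log₂(0.296) = 0.5199
−0.160·log₂(0.160) = 0.4230
−0.173·log₂(0.173) = 0.4379
−0.200·log₂(0.200) = 0.4644
Sum ≈ 2.2809 → 2.2809 bits.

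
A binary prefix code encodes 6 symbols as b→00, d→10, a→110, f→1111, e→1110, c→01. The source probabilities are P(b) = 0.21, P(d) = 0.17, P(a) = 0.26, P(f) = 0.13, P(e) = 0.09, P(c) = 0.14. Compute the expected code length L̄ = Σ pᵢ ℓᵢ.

2.7 bits/symbol

L̄ = Σ pᵢ·ℓᵢ = 0.21·2 + 0.17·2 + 0.26·3 + 0.13·4 + 0.09·4 + 0.14·2 = 2.7 bits/symbol.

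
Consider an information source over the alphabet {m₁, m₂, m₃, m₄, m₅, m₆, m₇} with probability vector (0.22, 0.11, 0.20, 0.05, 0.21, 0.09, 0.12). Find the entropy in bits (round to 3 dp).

H = −Σ pᵢ log₂ pᵢ.
−0.22·log₂(0.22) = 0.4806
−0.11·log₂(0.11) = 0.3503
−0.20·log₂(0.20) = 0.4644
−0.05·log₂(0.05) = 0.2161
−0.21·log₂(0.21) = 0.4728
−0.09·log₂(0.09) = 0.3127
−0.12·log₂(0.12) = 0.3671
Sum ≈ 2.6639 → 2.664 bits.

2.664 bits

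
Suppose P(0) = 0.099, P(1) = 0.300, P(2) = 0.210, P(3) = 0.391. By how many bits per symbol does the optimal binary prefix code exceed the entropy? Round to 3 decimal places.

0.064 bits

Entropy H = −Σ p log₂ p ≈ 1.8539 bits.
Huffman merges: 99/1000+21/100→309/1000; 3/10+309/1000→609/1000; 391/1000+609/1000→1. L = 959/500 ≈ 1.9180.
L − H = 1.9180 − 1.8539 = 0.064 bits.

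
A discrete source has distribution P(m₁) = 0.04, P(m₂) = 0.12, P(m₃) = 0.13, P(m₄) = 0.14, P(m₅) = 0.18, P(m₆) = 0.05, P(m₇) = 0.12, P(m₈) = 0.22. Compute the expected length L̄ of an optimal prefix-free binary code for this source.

Repeatedly combine the two least-probable nodes; the expected code length is the sum of the merged weights.
merge 1/25 + 1/20 → 9/100
merge 9/100 + 3/25 → 21/100
merge 3/25 + 13/100 → 1/4
merge 7/50 + 9/50 → 8/25
merge 21/100 + 11/50 → 43/100
merge 1/4 + 8/25 → 57/100
merge 43/100 + 57/100 → 1
L = 9/100 + 21/100 + 1/4 + 8/25 + 43/100 + 57/100 + 1 = 287/100 = 2.87 bits/symbol.

2.87 bits/symbol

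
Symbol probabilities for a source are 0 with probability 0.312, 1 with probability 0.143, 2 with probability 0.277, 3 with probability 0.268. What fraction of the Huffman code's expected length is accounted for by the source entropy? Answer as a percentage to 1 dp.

97.4%

Entropy H = −Σ p log₂ p ≈ 1.9477 bits.
Huffman merges: 143/1000+67/250→411/1000; 277/1000+39/125→589/1000; 411/1000+589/1000→1. L = 2 ≈ 2.0000.
Efficiency = H/L = 1.9477/2.0000 = 97.4%.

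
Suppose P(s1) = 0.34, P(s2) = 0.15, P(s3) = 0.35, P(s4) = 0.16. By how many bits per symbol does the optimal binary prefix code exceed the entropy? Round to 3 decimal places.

Entropy H = −Σ p log₂ p ≈ 1.8928 bits.
Huffman merges: 3/20+4/25→31/100; 31/100+17/50→13/20; 7/20+13/20→1. L = 49/25 ≈ 1.9600.
L − H = 1.9600 − 1.8928 = 0.067 bits.

0.067 bits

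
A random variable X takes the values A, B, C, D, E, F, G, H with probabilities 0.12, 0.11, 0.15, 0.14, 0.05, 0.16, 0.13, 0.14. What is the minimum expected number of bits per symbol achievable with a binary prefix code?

3 bits/symbol

Repeatedly combine the two least-probable nodes; the expected code length is the sum of the merged weights.
merge 1/20 + 11/100 → 4/25
merge 3/25 + 13/100 → 1/4
merge 7/50 + 7/50 → 7/25
merge 3/20 + 4/25 → 31/100
merge 4/25 + 1/4 → 41/100
merge 7/25 + 31/100 → 59/100
merge 41/100 + 59/100 → 1
L = 4/25 + 1/4 + 7/25 + 31/100 + 41/100 + 59/100 + 1 = 3 bits/symbol.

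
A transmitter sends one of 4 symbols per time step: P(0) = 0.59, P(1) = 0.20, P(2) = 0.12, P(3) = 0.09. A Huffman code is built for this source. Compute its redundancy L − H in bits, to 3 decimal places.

0.027 bits

Entropy H = −Σ p log₂ p ≈ 1.5932 bits.
Huffman merges: 9/100+3/25→21/100; 1/5+21/100→41/100; 41/100+59/100→1. L = 81/50 ≈ 1.6200.
L − H = 1.6200 − 1.5932 = 0.027 bits.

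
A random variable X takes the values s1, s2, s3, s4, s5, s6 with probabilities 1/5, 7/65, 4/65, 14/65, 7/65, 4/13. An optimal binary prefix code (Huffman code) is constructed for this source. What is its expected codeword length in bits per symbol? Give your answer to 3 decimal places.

2.446 bits/symbol

Repeatedly combine the two least-probable nodes; the expected code length is the sum of the merged weights.
merge 4/65 + 7/65 → 11/65
merge 7/65 + 11/65 → 18/65
merge 1/5 + 14/65 → 27/65
merge 18/65 + 4/13 → 38/65
merge 27/65 + 38/65 → 1
L = 11/65 + 18/65 + 27/65 + 38/65 + 1 = 159/65 ≈ 2.446 bits/symbol.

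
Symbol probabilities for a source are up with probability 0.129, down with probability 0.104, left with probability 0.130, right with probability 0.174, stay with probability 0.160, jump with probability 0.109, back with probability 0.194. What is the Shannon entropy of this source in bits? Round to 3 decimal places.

H = −Σ pᵢ log₂ pᵢ.
−0.129·log₂(0.129) = 0.3811
−0.104·log₂(0.104) = 0.3396
−0.130·log₂(0.130) = 0.3826
−0.174·log₂(0.174) = 0.4390
−0.160·log₂(0.160) = 0.4230
−0.109·log₂(0.109) = 0.3485
−0.194·log₂(0.194) = 0.4590
Sum ≈ 2.7729 → 2.773 bits.

2.773 bits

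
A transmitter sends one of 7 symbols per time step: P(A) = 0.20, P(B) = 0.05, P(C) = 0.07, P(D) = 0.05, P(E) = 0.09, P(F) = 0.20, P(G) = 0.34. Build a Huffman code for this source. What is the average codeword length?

Repeatedly combine the two least-probable nodes; the expected code length is the sum of the merged weights.
merge 1/20 + 1/20 → 1/10
merge 7/100 + 9/100 → 4/25
merge 1/10 + 4/25 → 13/50
merge 1/5 + 1/5 → 2/5
merge 13/50 + 17/50 → 3/5
merge 2/5 + 3/5 → 1
L = 1/10 + 4/25 + 13/50 + 2/5 + 3/5 + 1 = 63/25 = 2.52 bits/symbol.

2.52 bits/symbol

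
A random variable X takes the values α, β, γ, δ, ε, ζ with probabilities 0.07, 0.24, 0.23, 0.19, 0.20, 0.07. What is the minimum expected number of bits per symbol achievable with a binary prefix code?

Repeatedly combine the two least-probable nodes; the expected code length is the sum of the merged weights.
merge 7/100 + 7/100 → 7/50
merge 7/50 + 19/100 → 33/100
merge 1/5 + 23/100 → 43/100
merge 6/25 + 33/100 → 57/100
merge 43/100 + 57/100 → 1
L = 7/50 + 33/100 + 43/100 + 57/100 + 1 = 247/100 = 2.47 bits/symbol.

2.47 bits/symbol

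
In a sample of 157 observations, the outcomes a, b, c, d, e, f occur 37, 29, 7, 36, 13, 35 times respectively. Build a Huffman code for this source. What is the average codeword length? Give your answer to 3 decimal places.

2.439 bits/symbol

Probabilities are the counts divided by 157.
Repeatedly combine the two least-probable nodes; the expected code length is the sum of the merged weights.
merge 7/157 + 13/157 → 20/157
merge 20/157 + 29/157 → 49/157
merge 35/157 + 36/157 → 71/157
merge 37/157 + 49/157 → 86/157
merge 71/157 + 86/157 → 1
L = 20/157 + 49/157 + 71/157 + 86/157 + 1 = 383/157 ≈ 2.439 bits/symbol.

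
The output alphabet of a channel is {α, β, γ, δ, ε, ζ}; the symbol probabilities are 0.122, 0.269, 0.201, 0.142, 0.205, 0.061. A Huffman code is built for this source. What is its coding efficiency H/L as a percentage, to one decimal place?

Entropy H = −Σ p log₂ p ≈ 2.4598 bits.
Huffman merges: 61/1000+61/500→183/1000; 71/500+183/1000→13/40; 201/1000+41/200→203/500; 269/1000+13/40→297/500; 203/500+297/500→1. L = 627/250 ≈ 2.5080.
Efficiency = H/L = 2.4598/2.5080 = 98.1%.

98.1%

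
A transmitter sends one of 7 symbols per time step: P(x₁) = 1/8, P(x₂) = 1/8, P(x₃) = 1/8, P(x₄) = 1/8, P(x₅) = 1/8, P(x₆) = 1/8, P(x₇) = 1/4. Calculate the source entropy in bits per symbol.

Each probability is a power of 1/2, so log₂(1/p) is an integer.
H = Σ p·log₂(1/p) = 1/8·3 + 1/8·3 + 1/8·3 + 1/8·3 + 1/8·3 + 1/8·3 + 1/4·2 = 2.75 bits.

2.75 bits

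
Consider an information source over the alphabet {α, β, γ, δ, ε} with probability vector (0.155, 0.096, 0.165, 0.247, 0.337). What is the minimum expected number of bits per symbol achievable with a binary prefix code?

Repeatedly combine the two least-probable nodes; the expected code length is the sum of the merged weights.
merge 12/125 + 31/200 → 251/1000
merge 33/200 + 247/1000 → 103/250
merge 251/1000 + 337/1000 → 147/250
merge 103/250 + 147/250 → 1
L = 251/1000 + 103/250 + 147/250 + 1 = 2251/1000 = 2.251 bits/symbol.

2.251 bits/symbol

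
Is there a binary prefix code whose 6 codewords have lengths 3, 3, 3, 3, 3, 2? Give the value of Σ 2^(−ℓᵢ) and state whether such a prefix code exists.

With common denominator 2^3 = 8: Σ 2^(−ℓᵢ) = 1/8 + 1/8 + 1/8 + 1/8 + 1/8 + 2/8 = 7/8 = 0.875.
Kraft's inequality requires Σ ≤ 1; here Σ = 0.875 ≤ 1, so such a prefix code exists.

0.875; yes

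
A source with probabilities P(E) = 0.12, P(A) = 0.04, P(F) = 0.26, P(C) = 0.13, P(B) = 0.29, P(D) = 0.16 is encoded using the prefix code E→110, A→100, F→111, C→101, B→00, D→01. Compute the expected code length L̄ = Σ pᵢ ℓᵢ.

L̄ = Σ pᵢ·ℓᵢ = 0.12·3 + 0.04·3 + 0.26·3 + 0.13·3 + 0.29·2 + 0.16·2 = 2.55 bits/symbol.

2.55 bits/symbol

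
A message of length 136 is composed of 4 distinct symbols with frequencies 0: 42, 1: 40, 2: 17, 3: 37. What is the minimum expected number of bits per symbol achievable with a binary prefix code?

2 bits/symbol

Probabilities are the counts divided by 136.
Repeatedly combine the two least-probable nodes; the expected code length is the sum of the merged weights.
merge 1/8 + 37/136 → 27/68
merge 5/17 + 21/68 → 41/68
merge 27/68 + 41/68 → 1
L = 27/68 + 41/68 + 1 = 2 bits/symbol.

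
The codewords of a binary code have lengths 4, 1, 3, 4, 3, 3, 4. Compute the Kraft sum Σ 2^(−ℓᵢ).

1.0625

With common denominator 2^4 = 16: Σ 2^(−ℓᵢ) = 1/16 + 8/16 + 2/16 + 1/16 + 2/16 + 2/16 + 1/16 = 17/16 = 1.0625.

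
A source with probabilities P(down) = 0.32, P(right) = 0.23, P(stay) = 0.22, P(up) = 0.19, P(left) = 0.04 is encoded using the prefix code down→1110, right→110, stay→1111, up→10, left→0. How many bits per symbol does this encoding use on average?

3.27 bits/symbol

L̄ = Σ pᵢ·ℓᵢ = 0.32·4 + 0.23·3 + 0.22·4 + 0.19·2 + 0.04·1 = 3.27 bits/symbol.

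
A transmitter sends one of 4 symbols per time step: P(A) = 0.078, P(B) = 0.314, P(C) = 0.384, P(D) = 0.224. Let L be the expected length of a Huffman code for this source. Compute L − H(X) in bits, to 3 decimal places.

0.092 bits

Entropy H = −Σ p log₂ p ≈ 1.8255 bits.
Huffman merges: 39/500+28/125→151/500; 151/500+157/500→77/125; 48/125+77/125→1. L = 959/500 ≈ 1.9180.
L − H = 1.9180 − 1.8255 = 0.092 bits.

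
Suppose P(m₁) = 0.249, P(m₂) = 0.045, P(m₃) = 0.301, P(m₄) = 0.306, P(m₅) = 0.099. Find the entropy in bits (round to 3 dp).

2.075 bits

H = −Σ pᵢ log₂ pᵢ.
−0.249·log₂(0.249) = 0.4994
−0.045·log₂(0.045) = 0.2013
−0.301·log₂(0.301) = 0.5214
−0.306·log₂(0.306) = 0.5228
−0.099·log₂(0.099) = 0.3303
Sum ≈ 2.0752 → 2.075 bits.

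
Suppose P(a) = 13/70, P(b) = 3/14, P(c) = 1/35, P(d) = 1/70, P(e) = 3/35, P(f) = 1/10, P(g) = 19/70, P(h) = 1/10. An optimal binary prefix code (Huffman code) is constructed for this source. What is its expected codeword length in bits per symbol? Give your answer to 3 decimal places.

Repeatedly combine the two least-probable nodes; the expected code length is the sum of the merged weights.
merge 1/70 + 1/35 → 3/70
merge 3/70 + 3/35 → 9/70
merge 1/10 + 1/10 → 1/5
merge 9/70 + 13/70 → 11/35
merge 1/5 + 3/14 → 29/70
merge 19/70 + 11/35 → 41/70
merge 29/70 + 41/70 → 1
L = 3/70 + 9/70 + 1/5 + 11/35 + 29/70 + 41/70 + 1 = 94/35 ≈ 2.686 bits/symbol.

2.686 bits/symbol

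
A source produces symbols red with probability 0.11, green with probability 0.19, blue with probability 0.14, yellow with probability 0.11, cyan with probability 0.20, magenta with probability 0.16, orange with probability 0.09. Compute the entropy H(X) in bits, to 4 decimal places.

H = −Σ pᵢ log₂ pᵢ.
−0.11·log₂(0.11) = 0.3503
−0.19·log₂(0.19) = 0.4552
−0.14·log₂(0.14) = 0.3971
−0.11·log₂(0.11) = 0.3503
−0.20·log₂(0.20) = 0.4644
−0.16·log₂(0.16) = 0.4230
−0.09·log₂(0.09) = 0.3127
Sum ≈ 2.7530 → 2.7530 bits.

2.7530 bits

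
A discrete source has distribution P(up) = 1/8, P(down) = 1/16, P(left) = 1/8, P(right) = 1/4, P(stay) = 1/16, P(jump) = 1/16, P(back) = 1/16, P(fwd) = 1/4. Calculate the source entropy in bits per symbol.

Each probability is a power of 1/2, so log₂(1/p) is an integer.
H = Σ p·log₂(1/p) = 1/8·3 + 1/16·4 + 1/8·3 + 1/4·2 + 1/16·4 + 1/16·4 + 1/16·4 + 1/4·2 = 2.75 bits.

2.75 bits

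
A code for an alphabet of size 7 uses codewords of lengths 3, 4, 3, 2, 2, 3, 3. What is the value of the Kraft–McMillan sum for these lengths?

1.0625

With common denominator 2^4 = 16: Σ 2^(−ℓᵢ) = 2/16 + 1/16 + 2/16 + 4/16 + 4/16 + 2/16 + 2/16 = 17/16 = 1.0625.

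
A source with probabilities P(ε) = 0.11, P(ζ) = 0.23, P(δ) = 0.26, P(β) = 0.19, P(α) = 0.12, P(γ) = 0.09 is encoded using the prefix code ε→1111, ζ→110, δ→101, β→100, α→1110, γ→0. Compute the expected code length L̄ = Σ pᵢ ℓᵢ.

3.05 bits/symbol

L̄ = Σ pᵢ·ℓᵢ = 0.11·4 + 0.23·3 + 0.26·3 + 0.19·3 + 0.12·4 + 0.09·1 = 3.05 bits/symbol.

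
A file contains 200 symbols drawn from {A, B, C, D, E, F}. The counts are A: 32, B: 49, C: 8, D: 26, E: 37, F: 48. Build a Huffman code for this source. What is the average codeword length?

Probabilities are the counts divided by 200.
Repeatedly combine the two least-probable nodes; the expected code length is the sum of the merged weights.
merge 1/25 + 13/100 → 17/100
merge 4/25 + 17/100 → 33/100
merge 37/200 + 6/25 → 17/40
merge 49/200 + 33/100 → 23/40
merge 17/40 + 23/40 → 1
L = 17/100 + 33/100 + 17/40 + 23/40 + 1 = 5/2 = 2.5 bits/symbol.

2.5 bits/symbol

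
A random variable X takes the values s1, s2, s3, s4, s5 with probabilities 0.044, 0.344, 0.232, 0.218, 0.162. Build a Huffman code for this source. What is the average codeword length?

2.206 bits/symbol

Repeatedly combine the two least-probable nodes; the expected code length is the sum of the merged weights.
merge 11/250 + 81/500 → 103/500
merge 103/500 + 109/500 → 53/125
merge 29/125 + 43/125 → 72/125
merge 53/125 + 72/125 → 1
L = 103/500 + 53/125 + 72/125 + 1 = 1103/500 = 2.206 bits/symbol.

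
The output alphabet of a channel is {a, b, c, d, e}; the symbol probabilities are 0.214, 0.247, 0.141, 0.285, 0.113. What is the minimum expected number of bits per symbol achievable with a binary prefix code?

Repeatedly combine the two least-probable nodes; the expected code length is the sum of the merged weights.
merge 113/1000 + 141/1000 → 127/500
merge 107/500 + 247/1000 → 461/1000
merge 127/500 + 57/200 → 539/1000
merge 461/1000 + 539/1000 → 1
L = 127/500 + 461/1000 + 539/1000 + 1 = 1127/500 = 2.254 bits/symbol.

2.254 bits/symbol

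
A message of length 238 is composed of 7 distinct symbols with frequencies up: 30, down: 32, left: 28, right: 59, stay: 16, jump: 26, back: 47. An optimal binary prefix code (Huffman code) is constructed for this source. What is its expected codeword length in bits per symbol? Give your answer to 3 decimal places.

2.731 bits/symbol

Probabilities are the counts divided by 238.
Repeatedly combine the two least-probable nodes; the expected code length is the sum of the merged weights.
merge 8/119 + 13/119 → 3/17
merge 2/17 + 15/119 → 29/119
merge 16/119 + 3/17 → 37/119
merge 47/238 + 29/119 → 15/34
merge 59/238 + 37/119 → 19/34
merge 15/34 + 19/34 → 1
L = 3/17 + 29/119 + 37/119 + 15/34 + 19/34 + 1 = 325/119 ≈ 2.731 bits/symbol.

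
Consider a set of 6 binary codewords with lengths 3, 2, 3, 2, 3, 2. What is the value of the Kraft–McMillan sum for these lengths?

With common denominator 2^3 = 8: Σ 2^(−ℓᵢ) = 1/8 + 2/8 + 1/8 + 2/8 + 1/8 + 2/8 = 9/8 = 1.125.

1.125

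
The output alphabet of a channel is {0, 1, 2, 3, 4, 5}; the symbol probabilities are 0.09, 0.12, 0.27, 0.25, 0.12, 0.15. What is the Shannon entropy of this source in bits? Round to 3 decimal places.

2.467 bits

H = −Σ pᵢ log₂ pᵢ.
−0.09·log₂(0.09) = 0.3127
−0.12·log₂(0.12) = 0.3671
−0.27·log₂(0.27) = 0.5100
−0.25·log₂(0.25) = 0.5000
−0.12·log₂(0.12) = 0.3671
−0.15·log₂(0.15) = 0.4105
Sum ≈ 2.4674 → 2.467 bits.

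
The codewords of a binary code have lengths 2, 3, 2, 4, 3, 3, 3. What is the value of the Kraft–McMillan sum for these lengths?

With common denominator 2^4 = 16: Σ 2^(−ℓᵢ) = 4/16 + 2/16 + 4/16 + 1/16 + 2/16 + 2/16 + 2/16 = 17/16 = 1.0625.

1.0625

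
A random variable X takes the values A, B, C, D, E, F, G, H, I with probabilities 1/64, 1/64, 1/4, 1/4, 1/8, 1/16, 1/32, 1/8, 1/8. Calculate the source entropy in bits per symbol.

2.71875 bits

Each probability is a power of 1/2, so log₂(1/p) is an integer.
H = Σ p·log₂(1/p) = 1/64·6 + 1/64·6 + 1/4·2 + 1/4·2 + 1/8·3 + 1/16·4 + 1/32·5 + 1/8·3 + 1/8·3 = 2.71875 bits.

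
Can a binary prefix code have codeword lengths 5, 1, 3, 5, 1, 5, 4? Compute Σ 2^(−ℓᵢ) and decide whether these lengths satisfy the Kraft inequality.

1.28125; no

With common denominator 2^5 = 32: Σ 2^(−ℓᵢ) = 1/32 + 16/32 + 4/32 + 1/32 + 16/32 + 1/32 + 2/32 = 41/32 = 1.28125.
Kraft's inequality requires Σ ≤ 1; here Σ = 1.28125 > 1, so no such prefix code exists.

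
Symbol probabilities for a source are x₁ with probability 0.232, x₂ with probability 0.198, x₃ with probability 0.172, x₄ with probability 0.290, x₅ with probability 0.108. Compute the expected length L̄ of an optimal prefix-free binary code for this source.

2.28 bits/symbol

Repeatedly combine the two least-probable nodes; the expected code length is the sum of the merged weights.
merge 27/250 + 43/250 → 7/25
merge 99/500 + 29/125 → 43/100
merge 7/25 + 29/100 → 57/100
merge 43/100 + 57/100 → 1
L = 7/25 + 43/100 + 57/100 + 1 = 57/25 = 2.28 bits/symbol.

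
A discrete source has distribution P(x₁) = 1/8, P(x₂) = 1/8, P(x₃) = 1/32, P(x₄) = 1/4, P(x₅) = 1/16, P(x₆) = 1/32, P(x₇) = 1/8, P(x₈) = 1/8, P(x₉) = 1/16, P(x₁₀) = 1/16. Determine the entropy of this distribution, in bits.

Each probability is a power of 1/2, so log₂(1/p) is an integer.
H = Σ p·log₂(1/p) = 1/8·3 + 1/8·3 + 1/32·5 + 1/4·2 + 1/16·4 + 1/32·5 + 1/8·3 + 1/8·3 + 1/16·4 + 1/16·4 = 3.0625 bits.

3.0625 bits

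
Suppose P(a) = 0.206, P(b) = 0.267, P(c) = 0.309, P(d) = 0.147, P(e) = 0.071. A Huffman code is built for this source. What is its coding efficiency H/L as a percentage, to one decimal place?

98.3%

Entropy H = −Σ p log₂ p ≈ 2.1793 bits.
Huffman merges: 71/1000+147/1000→109/500; 103/500+109/500→53/125; 267/1000+309/1000→72/125; 53/125+72/125→1. L = 1109/500 ≈ 2.2180.
Efficiency = H/L = 2.1793/2.2180 = 98.3%.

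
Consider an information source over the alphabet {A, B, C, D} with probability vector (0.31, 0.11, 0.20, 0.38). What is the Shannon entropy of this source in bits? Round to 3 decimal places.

H = −Σ pᵢ log₂ pᵢ.
−0.31·log₂(0.31) = 0.5238
−0.11·log₂(0.11) = 0.3503
−0.20·log₂(0.20) = 0.4644
−0.38·log₂(0.38) = 0.5305
Sum ≈ 1.8689 → 1.869 bits.

1.869 bits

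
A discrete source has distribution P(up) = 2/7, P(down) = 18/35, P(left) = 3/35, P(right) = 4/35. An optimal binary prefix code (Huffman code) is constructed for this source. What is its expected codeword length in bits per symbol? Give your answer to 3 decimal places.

Repeatedly combine the two least-probable nodes; the expected code length is the sum of the merged weights.
merge 3/35 + 4/35 → 1/5
merge 1/5 + 2/7 → 17/35
merge 17/35 + 18/35 → 1
L = 1/5 + 17/35 + 1 = 59/35 ≈ 1.686 bits/symbol.

1.686 bits/symbol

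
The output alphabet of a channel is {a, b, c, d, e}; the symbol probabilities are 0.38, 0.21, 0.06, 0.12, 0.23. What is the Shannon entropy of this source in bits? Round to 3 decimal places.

H = −Σ pᵢ log₂ pᵢ.
−0.38·log₂(0.38) = 0.5305
−0.21·log₂(0.21) = 0.4728
−0.06·log₂(0.06) = 0.2435
−0.12·log₂(0.12) = 0.3671
−0.23·log₂(0.23) = 0.4877
Sum ≈ 2.1015 → 2.102 bits.

2.102 bits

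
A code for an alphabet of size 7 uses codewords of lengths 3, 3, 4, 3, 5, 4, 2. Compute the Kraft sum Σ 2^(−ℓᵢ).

With common denominator 2^5 = 32: Σ 2^(−ℓᵢ) = 4/32 + 4/32 + 2/32 + 4/32 + 1/32 + 2/32 + 8/32 = 25/32 = 0.78125.

0.78125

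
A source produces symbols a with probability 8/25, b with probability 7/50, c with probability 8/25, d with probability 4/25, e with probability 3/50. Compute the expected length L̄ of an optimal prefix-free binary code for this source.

2.2 bits/symbol

Repeatedly combine the two least-probable nodes; the expected code length is the sum of the merged weights.
merge 3/50 + 7/50 → 1/5
merge 4/25 + 1/5 → 9/25
merge 8/25 + 8/25 → 16/25
merge 9/25 + 16/25 → 1
L = 1/5 + 9/25 + 16/25 + 1 = 11/5 = 2.2 bits/symbol.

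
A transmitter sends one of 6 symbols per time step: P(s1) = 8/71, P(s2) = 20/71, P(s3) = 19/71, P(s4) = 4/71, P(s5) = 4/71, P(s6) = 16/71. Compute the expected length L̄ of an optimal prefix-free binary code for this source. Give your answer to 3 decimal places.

2.338 bits/symbol

Repeatedly combine the two least-probable nodes; the expected code length is the sum of the merged weights.
merge 4/71 + 4/71 → 8/71
merge 8/71 + 8/71 → 16/71
merge 16/71 + 16/71 → 32/71
merge 19/71 + 20/71 → 39/71
merge 32/71 + 39/71 → 1
L = 8/71 + 16/71 + 32/71 + 39/71 + 1 = 166/71 ≈ 2.338 bits/symbol.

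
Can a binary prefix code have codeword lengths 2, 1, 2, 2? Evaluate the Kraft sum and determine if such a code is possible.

1.25; no

With common denominator 2^2 = 4: Σ 2^(−ℓᵢ) = 1/4 + 2/4 + 1/4 + 1/4 = 5/4 = 1.25.
Kraft's inequality requires Σ ≤ 1; here Σ = 1.25 > 1, so no such prefix code exists.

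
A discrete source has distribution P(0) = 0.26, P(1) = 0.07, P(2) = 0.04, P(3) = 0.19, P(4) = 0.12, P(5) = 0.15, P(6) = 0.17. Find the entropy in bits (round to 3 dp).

2.627 bits

H = −Σ pᵢ log₂ pᵢ.
−0.26·log₂(0.26) = 0.5053
−0.07·log₂(0.07) = 0.2686
−0.04·log₂(0.04) = 0.1858
−0.19·log₂(0.19) = 0.4552
−0.12·log₂(0.12) = 0.3671
−0.15·log₂(0.15) = 0.4105
−0.17·log₂(0.17) = 0.4346
Sum ≈ 2.6270 → 2.627 bits.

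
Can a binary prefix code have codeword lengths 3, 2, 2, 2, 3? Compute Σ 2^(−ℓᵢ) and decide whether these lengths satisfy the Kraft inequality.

With common denominator 2^3 = 8: Σ 2^(−ℓᵢ) = 1/8 + 2/8 + 2/8 + 2/8 + 1/8 = 8/8 = 1.
Kraft's inequality requires Σ ≤ 1; here Σ = 1 ≤ 1, so such a prefix code exists.

1; yes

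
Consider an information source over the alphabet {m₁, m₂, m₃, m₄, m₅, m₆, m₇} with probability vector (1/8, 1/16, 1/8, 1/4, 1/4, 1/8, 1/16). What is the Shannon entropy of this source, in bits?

Each probability is a power of 1/2, so log₂(1/p) is an integer.
H = Σ p·log₂(1/p) = 1/8·3 + 1/16·4 + 1/8·3 + 1/4·2 + 1/4·2 + 1/8·3 + 1/16·4 = 2.625 bits.

2.625 bits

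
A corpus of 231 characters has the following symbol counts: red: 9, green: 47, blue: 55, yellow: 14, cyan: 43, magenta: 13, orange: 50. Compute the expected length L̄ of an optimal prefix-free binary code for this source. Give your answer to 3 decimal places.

Probabilities are the counts divided by 231.
Repeatedly combine the two least-probable nodes; the expected code length is the sum of the merged weights.
merge 3/77 + 13/231 → 2/21
merge 2/33 + 2/21 → 12/77
merge 12/77 + 43/231 → 79/231
merge 47/231 + 50/231 → 97/231
merge 5/21 + 79/231 → 134/231
merge 97/231 + 134/231 → 1
L = 2/21 + 12/77 + 79/231 + 97/231 + 134/231 + 1 = 599/231 ≈ 2.593 bits/symbol.

2.593 bits/symbol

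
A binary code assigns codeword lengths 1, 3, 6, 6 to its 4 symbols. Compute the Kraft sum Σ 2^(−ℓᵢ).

0.65625

With common denominator 2^6 = 64: Σ 2^(−ℓᵢ) = 32/64 + 8/64 + 1/64 + 1/64 = 42/64 = 0.65625.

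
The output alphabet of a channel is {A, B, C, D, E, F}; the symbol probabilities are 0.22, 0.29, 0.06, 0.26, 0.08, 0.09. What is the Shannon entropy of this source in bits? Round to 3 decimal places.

H = −Σ pᵢ log₂ pᵢ.
−0.22·log₂(0.22) = 0.4806
−0.29·log₂(0.29) = 0.5179
−0.06·log₂(0.06) = 0.2435
−0.26·log₂(0.26) = 0.5053
−0.08·log₂(0.08) = 0.2915
−0.09·log₂(0.09) = 0.3127
Sum ≈ 2.3515 → 2.351 bits.

2.351 bits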